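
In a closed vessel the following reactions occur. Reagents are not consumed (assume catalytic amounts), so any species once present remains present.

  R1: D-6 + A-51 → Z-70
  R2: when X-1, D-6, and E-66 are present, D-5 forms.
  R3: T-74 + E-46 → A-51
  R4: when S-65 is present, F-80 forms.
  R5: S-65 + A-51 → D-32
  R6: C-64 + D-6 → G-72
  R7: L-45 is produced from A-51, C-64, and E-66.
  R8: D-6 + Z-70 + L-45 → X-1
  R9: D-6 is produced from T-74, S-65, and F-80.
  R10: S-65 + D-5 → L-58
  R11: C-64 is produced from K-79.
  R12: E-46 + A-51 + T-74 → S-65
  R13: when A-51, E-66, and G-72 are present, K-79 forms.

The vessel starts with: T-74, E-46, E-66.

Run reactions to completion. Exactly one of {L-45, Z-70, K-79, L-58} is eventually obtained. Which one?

Z-70

T-74 and E-46 present → A-51 forms (R3).
E-46, A-51, and T-74 present → S-65 forms (R12).
S-65 present → F-80 forms (R4).
T-74, S-65, and F-80 present → D-6 forms (R9).
D-6 and A-51 present → Z-70 forms (R1).
K-79 would need A-51, E-66, and G-72 (R13), but G-72 never forms. L-58 would need S-65 and D-5 (R10), but D-5 never forms. L-45 would need A-51, C-64, and E-66 (R7), but C-64 never forms.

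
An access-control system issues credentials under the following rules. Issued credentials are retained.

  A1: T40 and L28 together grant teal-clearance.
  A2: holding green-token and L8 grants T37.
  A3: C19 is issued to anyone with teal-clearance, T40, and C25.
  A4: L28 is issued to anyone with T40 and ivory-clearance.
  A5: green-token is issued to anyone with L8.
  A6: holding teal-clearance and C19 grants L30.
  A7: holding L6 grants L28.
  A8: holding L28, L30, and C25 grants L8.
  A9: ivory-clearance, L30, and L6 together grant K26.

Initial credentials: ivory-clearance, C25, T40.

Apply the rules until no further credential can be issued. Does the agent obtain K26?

K26 would need ivory-clearance, L30, and L6 (A9), but L6 is never granted.

No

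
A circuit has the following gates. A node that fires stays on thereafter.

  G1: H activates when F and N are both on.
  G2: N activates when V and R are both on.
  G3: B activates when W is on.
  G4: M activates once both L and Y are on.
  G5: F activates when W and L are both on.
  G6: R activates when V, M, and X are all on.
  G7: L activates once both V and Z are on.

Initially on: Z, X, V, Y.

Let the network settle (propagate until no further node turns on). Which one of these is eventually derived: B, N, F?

N

V and Z are on, so L activates (G7).
G4: L and Y on → M on.
V, M, and X are on, so R activates (G6).
G2: V and R on → N on.
B would need W (G3), but W never turns on. F would need W and L (G5), but W never turns on.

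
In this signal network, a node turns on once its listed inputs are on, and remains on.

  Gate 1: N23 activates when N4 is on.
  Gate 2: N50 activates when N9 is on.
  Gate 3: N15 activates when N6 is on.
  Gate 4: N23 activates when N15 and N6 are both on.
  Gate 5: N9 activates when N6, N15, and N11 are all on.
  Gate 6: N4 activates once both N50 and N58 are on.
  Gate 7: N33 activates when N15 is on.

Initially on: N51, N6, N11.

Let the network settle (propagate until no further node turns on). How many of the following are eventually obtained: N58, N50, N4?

1

N6 is on, so N15 activates (Gate 3).
N6, N15, and N11 are on, so N9 activates (Gate 5).
Gate 2: N9 on → N50 on.
No rule produces N58, and it is not given.
N50: reached.
N4 would need N50 and N58 (Gate 6), but N58 never turns on.
Reached: N50 — 1 of the 3.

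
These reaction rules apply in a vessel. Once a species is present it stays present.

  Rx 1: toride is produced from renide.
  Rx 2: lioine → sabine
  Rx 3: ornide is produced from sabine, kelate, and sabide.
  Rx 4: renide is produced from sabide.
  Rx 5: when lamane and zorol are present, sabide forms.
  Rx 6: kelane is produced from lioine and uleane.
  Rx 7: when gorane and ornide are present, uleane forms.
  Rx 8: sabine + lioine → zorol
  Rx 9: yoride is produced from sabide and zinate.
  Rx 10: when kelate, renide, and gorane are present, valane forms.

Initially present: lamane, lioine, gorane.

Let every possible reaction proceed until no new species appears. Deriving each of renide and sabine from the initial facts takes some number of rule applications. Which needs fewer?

sabine: lioine present → sabine forms (Rx 2). [1 rule application]
renide: lioine present → sabine forms (Rx 2). sabine and lioine present → zorol forms (Rx 8). lamane and zorol present → sabide forms (Rx 5). sabide present → renide forms (Rx 4). [4 rule applications]
sabine needs fewer.

sabine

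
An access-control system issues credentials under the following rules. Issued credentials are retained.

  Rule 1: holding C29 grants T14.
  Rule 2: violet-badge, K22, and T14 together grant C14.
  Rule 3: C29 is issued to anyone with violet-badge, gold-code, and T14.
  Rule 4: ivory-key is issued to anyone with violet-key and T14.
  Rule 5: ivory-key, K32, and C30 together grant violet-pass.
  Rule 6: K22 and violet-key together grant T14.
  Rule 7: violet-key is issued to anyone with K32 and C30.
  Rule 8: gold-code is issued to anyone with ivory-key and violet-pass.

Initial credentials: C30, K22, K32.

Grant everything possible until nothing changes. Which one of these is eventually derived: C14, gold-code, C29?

gold-code

Holding K32 and C30 grants violet-key (Rule 7).
Holding K22 and violet-key grants T14 (Rule 6).
Holding violet-key and T14 grants ivory-key (Rule 4).
Holding ivory-key, K32, and C30 grants violet-pass (Rule 5).
Holding ivory-key and violet-pass grants gold-code (Rule 8).
C29 would need violet-badge, gold-code, and T14 (Rule 3), but violet-badge is never granted. C14 would need violet-badge, K22, and T14 (Rule 2), but violet-badge is never granted.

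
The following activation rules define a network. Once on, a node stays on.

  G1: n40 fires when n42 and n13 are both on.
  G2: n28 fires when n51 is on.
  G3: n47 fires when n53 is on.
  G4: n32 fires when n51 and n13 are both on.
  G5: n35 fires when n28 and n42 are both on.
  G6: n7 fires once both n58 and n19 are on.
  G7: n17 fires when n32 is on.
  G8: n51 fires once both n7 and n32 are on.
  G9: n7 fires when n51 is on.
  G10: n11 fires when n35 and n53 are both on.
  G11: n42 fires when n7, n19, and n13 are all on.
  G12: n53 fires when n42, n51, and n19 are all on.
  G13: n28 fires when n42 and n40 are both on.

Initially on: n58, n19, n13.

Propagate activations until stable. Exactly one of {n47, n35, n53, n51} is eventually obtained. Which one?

n58 and n19 are on, so n7 fires (G6).
n7, n19, and n13 are on, so n42 fires (G11).
G1: n42 and n13 on → n40 on.
n42 and n40 are on, so n28 fires (G13).
G5: n28 and n42 on → n35 on.
n53 would need n42, n51, and n19 (G12), but n51 never turns on. n47 would need n53 (G3), but n53 never turns on. n51 would need n7 and n32 (G8), but n32 never turns on.

n35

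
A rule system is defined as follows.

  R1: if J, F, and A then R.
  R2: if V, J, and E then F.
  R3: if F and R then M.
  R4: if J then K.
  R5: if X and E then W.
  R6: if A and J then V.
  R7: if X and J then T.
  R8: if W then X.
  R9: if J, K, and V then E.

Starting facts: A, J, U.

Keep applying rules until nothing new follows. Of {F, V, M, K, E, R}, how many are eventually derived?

J holds, so K follows (R4).
From A and J, R6 gives V.
From J, K, and V, R9 gives E.
V, J, and E hold, so F follows (R2).
From J, F, and A, R1 gives R.
From F and R, R3 gives M.
F: reached.
V: reached.
M: reached.
K: reached.
E: reached.
R: reached.
All 6 are reached.

6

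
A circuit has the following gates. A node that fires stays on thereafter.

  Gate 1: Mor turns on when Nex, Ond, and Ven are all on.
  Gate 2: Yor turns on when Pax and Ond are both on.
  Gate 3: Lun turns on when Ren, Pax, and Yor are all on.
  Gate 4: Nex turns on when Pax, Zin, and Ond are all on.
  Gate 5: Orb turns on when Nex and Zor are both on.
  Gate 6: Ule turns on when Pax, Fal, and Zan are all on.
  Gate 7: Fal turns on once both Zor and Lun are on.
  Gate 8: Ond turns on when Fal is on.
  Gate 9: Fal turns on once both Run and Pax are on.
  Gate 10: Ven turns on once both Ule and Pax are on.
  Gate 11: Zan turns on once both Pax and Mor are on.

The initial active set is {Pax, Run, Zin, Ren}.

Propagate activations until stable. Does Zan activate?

No

Zan would need Pax and Mor (Gate 11), but Mor never turns on.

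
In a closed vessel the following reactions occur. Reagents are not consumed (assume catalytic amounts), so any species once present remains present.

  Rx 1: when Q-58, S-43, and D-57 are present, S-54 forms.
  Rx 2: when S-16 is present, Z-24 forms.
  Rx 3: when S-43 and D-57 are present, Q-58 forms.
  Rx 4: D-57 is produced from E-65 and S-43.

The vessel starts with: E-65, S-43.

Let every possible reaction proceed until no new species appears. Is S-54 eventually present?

E-65 and S-43 present → D-57 forms (Rx 4).
S-43 and D-57 present → Q-58 forms (Rx 3).
Q-58, S-43, and D-57 present → S-54 forms (Rx 1).

Yes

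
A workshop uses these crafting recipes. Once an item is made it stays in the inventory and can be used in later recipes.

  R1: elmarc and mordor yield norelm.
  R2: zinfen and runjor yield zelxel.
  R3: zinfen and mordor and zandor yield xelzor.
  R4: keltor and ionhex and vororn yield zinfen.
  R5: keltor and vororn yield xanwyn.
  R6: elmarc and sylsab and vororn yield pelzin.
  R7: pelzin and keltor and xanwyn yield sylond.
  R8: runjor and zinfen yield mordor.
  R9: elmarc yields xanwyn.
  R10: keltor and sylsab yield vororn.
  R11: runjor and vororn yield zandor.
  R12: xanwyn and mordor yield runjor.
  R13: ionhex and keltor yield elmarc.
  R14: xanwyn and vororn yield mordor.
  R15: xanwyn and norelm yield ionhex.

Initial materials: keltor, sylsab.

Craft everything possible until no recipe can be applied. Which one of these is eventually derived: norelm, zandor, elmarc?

keltor and sylsab → vororn (R10).
Using R5, keltor and vororn make xanwyn.
xanwyn and vororn → mordor (R14).
Using R12, xanwyn and mordor make runjor.
runjor and vororn → zandor (R11).
elmarc would need ionhex and keltor (R13), but ionhex is never obtained. norelm would need elmarc and mordor (R1), but elmarc is never obtained.

zandor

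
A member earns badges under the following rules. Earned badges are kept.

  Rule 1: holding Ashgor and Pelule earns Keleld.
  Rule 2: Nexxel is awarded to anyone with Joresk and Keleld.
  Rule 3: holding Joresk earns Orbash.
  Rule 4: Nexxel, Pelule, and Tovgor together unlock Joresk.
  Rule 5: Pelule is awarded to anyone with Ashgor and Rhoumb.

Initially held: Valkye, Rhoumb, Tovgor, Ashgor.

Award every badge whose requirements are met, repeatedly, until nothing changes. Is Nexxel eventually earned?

Nexxel would need Joresk and Keleld (Rule 2), but Joresk is never earned.

No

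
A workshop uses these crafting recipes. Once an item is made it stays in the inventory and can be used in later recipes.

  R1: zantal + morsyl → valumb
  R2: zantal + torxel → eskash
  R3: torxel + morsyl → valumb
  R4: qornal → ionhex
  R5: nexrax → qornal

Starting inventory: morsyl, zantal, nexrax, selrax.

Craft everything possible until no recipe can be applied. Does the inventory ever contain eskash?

eskash would need zantal and torxel (R2), but torxel is never obtained.

No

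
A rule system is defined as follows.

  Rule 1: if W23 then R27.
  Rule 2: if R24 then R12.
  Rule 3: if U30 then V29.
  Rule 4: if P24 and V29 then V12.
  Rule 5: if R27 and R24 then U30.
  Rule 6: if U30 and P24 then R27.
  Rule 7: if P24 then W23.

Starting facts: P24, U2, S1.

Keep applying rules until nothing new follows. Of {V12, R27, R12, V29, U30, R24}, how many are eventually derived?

P24 holds, so W23 follows (Rule 7).
From W23, Rule 1 gives R27.
V12 would need P24 and V29 (Rule 4), but V29 is never established.
R27: reached.
R12 would need R24 (Rule 2), but R24 is never established.
V29 would need U30 (Rule 3), but U30 is never established.
U30 would need R27 and R24 (Rule 5), but R24 is never established.
No rule produces R24, and it is not given.
Reached: R27 — 1 of the 6.

1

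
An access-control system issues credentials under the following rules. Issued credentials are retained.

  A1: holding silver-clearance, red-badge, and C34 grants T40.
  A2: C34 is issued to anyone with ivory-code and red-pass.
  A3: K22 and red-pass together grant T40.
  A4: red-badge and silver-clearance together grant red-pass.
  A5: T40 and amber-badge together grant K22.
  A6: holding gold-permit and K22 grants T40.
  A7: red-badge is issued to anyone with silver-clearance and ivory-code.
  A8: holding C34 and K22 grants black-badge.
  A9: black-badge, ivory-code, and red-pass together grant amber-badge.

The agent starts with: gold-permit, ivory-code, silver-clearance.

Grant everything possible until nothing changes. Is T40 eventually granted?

Holding silver-clearance and ivory-code grants red-badge (A7).
Holding red-badge and silver-clearance grants red-pass (A4).
Holding ivory-code and red-pass grants C34 (A2).
Holding silver-clearance, red-badge, and C34 grants T40 (A1).

Yes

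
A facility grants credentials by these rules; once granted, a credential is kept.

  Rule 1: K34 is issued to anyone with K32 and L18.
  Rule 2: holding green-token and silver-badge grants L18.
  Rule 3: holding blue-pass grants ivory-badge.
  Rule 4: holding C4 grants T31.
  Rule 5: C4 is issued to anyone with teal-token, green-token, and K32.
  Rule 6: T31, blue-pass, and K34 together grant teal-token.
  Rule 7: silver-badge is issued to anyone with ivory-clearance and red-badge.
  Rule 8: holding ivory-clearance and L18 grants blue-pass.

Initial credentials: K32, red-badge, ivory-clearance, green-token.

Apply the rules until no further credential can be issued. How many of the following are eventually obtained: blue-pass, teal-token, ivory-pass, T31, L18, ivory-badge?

3

Holding ivory-clearance and red-badge grants silver-badge (Rule 7).
Holding green-token and silver-badge grants L18 (Rule 2).
Holding ivory-clearance and L18 grants blue-pass (Rule 8).
Holding blue-pass grants ivory-badge (Rule 3).
blue-pass: reached.
teal-token would need T31, blue-pass, and K34 (Rule 6), but T31 is never granted.
No rule produces ivory-pass, and it is not given.
T31 would need C4 (Rule 4), but C4 is never granted.
L18: reached.
ivory-badge: reached.
Reached: blue-pass, L18, and ivory-badge — 3 of the 6.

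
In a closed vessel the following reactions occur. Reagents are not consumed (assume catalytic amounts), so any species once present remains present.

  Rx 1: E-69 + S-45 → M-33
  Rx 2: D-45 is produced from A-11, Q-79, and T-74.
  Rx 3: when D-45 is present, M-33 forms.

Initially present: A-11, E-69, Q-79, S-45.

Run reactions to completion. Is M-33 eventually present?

Yes

E-69 and S-45 present → M-33 forms (Rx 1).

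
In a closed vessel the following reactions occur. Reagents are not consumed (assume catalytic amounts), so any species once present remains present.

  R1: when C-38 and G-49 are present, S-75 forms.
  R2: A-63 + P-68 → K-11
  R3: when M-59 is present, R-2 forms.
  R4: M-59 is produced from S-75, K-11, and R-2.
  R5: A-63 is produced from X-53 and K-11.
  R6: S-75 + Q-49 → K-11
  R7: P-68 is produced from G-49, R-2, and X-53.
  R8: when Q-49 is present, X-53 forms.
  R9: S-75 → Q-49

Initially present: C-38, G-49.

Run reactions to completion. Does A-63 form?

C-38 and G-49 present → S-75 forms (R1).
S-75 present → Q-49 forms (R9).
Q-49 present → X-53 forms (R8).
S-75 and Q-49 present → K-11 forms (R6).
X-53 and K-11 present → A-63 forms (R5).

Yes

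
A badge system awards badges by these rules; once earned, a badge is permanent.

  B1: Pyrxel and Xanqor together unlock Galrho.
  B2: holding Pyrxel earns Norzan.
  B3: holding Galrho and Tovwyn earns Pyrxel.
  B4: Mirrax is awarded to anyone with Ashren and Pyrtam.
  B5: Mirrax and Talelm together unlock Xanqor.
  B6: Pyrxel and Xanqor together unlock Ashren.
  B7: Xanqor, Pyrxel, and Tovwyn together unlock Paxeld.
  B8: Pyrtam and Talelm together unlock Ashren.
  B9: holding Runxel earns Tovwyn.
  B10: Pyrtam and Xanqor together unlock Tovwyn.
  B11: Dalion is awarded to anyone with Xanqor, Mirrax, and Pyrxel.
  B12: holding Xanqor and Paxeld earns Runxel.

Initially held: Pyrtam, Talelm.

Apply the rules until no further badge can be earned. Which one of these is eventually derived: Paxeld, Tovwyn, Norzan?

With Pyrtam and Talelm, Ashren is earned (B8).
With Ashren and Pyrtam, Mirrax is earned (B4).
With Mirrax and Talelm, Xanqor is earned (B5).
With Pyrtam and Xanqor, Tovwyn is earned (B10).
Norzan would need Pyrxel (B2), but Pyrxel is never earned. Paxeld would need Xanqor, Pyrxel, and Tovwyn (B7), but Pyrxel is never earned.

Tovwyn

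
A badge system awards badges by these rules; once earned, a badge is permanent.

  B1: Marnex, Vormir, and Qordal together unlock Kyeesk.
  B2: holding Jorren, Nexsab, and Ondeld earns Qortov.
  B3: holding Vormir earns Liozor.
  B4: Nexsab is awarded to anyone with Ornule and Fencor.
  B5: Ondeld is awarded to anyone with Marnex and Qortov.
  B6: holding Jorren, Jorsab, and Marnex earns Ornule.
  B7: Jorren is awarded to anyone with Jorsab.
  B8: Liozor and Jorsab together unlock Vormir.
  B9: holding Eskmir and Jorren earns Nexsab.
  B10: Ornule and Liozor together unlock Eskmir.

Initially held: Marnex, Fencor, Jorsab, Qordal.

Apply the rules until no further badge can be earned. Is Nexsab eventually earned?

With Jorsab, Jorren is earned (B7).
With Jorren, Jorsab, and Marnex, Ornule is earned (B6).
With Ornule and Fencor, Nexsab is earned (B4).

Yes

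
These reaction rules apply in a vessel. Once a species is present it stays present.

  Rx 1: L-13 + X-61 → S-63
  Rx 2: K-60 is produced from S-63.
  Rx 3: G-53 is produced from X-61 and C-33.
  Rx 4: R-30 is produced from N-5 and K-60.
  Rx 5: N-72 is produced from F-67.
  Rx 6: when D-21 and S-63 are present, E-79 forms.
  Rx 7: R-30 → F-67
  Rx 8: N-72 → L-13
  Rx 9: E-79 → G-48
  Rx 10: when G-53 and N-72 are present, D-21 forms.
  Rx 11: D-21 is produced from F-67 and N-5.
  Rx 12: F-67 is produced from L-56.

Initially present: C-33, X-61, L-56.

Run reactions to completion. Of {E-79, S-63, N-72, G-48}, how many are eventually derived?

4

X-61 and C-33 present → G-53 forms (Rx 3).
L-56 present → F-67 forms (Rx 12).
F-67 present → N-72 forms (Rx 5).
N-72 present → L-13 forms (Rx 8).
G-53 and N-72 present → D-21 forms (Rx 10).
L-13 and X-61 present → S-63 forms (Rx 1).
D-21 and S-63 present → E-79 forms (Rx 6).
E-79 present → G-48 forms (Rx 9).
E-79: reached.
S-63: reached.
N-72: reached.
G-48: reached.
All 4 are reached.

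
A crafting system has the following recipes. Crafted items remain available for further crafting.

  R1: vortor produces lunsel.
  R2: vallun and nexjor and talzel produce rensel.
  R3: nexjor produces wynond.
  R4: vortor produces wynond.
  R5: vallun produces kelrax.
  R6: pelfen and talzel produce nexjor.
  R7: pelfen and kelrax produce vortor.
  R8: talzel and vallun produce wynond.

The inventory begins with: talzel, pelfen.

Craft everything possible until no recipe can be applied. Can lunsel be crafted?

No

lunsel would need vortor (R1), but vortor is never obtained.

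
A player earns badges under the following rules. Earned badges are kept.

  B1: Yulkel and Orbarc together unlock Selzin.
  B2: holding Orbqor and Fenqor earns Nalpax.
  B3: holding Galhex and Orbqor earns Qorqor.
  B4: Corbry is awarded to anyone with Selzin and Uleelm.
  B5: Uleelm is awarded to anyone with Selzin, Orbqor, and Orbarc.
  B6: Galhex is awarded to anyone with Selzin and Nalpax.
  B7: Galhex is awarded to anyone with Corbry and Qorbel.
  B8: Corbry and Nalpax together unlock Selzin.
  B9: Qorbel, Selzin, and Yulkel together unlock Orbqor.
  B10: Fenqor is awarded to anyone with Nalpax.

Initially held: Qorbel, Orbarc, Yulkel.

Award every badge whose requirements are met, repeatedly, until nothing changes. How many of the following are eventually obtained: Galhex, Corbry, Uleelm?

With Yulkel and Orbarc, Selzin is earned (B1).
With Qorbel, Selzin, and Yulkel, Orbqor is earned (B9).
With Selzin, Orbqor, and Orbarc, Uleelm is earned (B5).
With Selzin and Uleelm, Corbry is earned (B4).
With Corbry and Qorbel, Galhex is earned (B7).
Galhex: reached.
Corbry: reached.
Uleelm: reached.
All 3 are reached.

3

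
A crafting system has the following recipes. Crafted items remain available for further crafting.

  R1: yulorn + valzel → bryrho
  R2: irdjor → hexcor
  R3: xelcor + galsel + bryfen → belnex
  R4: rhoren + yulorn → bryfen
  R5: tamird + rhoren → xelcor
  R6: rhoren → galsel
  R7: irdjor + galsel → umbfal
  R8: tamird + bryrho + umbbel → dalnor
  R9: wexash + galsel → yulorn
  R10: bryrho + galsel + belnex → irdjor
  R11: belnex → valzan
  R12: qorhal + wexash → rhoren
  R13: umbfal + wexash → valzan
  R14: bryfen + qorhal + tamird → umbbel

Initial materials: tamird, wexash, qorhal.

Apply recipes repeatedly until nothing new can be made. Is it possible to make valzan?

Yes

qorhal + wexash → rhoren (R12).
tamird + rhoren → xelcor (R5).
Using R6, rhoren makes galsel.
wexash + galsel → yulorn (R9).
rhoren + yulorn → bryfen (R4).
Using R3, xelcor, galsel, and bryfen make belnex.
Using R11, belnex makes valzan.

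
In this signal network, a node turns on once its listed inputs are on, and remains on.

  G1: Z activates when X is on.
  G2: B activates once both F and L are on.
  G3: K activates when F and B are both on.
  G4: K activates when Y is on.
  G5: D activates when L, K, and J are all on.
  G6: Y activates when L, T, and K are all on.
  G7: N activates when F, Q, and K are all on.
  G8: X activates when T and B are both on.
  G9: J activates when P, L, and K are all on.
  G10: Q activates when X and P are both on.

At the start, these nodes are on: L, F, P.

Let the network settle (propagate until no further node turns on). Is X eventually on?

No

X would need T and B (G8), but T never turns on.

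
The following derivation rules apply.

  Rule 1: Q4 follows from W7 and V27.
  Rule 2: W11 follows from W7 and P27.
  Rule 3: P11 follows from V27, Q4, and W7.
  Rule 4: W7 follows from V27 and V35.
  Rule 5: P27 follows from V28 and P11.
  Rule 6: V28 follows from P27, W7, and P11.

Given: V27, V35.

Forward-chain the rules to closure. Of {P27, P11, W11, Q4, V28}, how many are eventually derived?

2

From V27 and V35, Rule 4 gives W7.
From W7 and V27, Rule 1 gives Q4.
V27, Q4, and W7 hold, so P11 follows (Rule 3).
P27 would need V28 and P11 (Rule 5), but V28 is never established.
P11: reached.
W11 would need W7 and P27 (Rule 2), but P27 is never established.
Q4: reached.
V28 would need P27, W7, and P11 (Rule 6), but P27 is never established.
Reached: P11 and Q4 — 2 of the 5.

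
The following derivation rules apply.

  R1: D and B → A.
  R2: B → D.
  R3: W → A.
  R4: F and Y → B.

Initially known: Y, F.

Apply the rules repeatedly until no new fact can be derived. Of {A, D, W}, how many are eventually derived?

From F and Y, R4 gives B.
B holds, so D follows (R2).
D and B hold, so A follows (R1).
A: reached.
D: reached.
No rule produces W, and it is not given.
Reached: A and D — 2 of the 3.

2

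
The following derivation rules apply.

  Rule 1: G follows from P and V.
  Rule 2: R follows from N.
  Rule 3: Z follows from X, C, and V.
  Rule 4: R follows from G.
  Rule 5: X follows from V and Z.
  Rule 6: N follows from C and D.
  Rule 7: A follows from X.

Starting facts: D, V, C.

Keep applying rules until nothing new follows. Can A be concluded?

No

A would need X (Rule 7), but X is never established.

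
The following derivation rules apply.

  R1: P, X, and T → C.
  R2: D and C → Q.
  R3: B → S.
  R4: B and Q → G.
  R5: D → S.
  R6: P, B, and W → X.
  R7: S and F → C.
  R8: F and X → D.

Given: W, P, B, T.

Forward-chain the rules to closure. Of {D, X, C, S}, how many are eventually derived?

3

P, B, and W hold, so X follows (R6).
From B, R3 gives S.
P, X, and T hold, so C follows (R1).
D would need F and X (R8), but F is never established.
X: reached.
C: reached.
S: reached.
Reached: X, C, and S — 3 of the 4.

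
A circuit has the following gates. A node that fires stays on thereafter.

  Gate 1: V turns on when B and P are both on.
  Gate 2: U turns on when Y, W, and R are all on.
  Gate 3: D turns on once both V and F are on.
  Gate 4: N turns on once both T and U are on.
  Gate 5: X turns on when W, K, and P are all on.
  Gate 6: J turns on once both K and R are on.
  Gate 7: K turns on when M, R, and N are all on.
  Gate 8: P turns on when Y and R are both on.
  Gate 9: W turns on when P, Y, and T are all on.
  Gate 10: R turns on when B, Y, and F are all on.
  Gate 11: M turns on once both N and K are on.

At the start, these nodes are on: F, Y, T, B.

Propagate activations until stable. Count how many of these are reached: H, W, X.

Gate 10: B, Y, and F on → R on.
Y and R are on, so P turns on (Gate 8).
P, Y, and T are on, so W turns on (Gate 9).
No rule produces H, and it is not given.
W: reached.
X would need W, K, and P (Gate 5), but K never turns on.
Reached: W — 1 of the 3.

1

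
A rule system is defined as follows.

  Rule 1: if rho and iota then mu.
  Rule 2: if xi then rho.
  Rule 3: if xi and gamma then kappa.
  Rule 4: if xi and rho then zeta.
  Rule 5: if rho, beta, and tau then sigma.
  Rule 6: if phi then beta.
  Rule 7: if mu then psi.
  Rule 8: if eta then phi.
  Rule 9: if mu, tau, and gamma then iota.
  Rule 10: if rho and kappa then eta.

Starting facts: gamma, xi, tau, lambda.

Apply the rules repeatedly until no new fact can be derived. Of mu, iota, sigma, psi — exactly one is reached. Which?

sigma

From xi and gamma, Rule 3 gives kappa.
From xi, Rule 2 gives rho.
rho and kappa hold, so eta follows (Rule 10).
eta holds, so phi follows (Rule 8).
phi holds, so beta follows (Rule 6).
From rho, beta, and tau, Rule 5 gives sigma.
mu would need rho and iota (Rule 1), but iota is never established. psi would need mu (Rule 7), but mu is never established. iota would need mu, tau, and gamma (Rule 9), but mu is never established.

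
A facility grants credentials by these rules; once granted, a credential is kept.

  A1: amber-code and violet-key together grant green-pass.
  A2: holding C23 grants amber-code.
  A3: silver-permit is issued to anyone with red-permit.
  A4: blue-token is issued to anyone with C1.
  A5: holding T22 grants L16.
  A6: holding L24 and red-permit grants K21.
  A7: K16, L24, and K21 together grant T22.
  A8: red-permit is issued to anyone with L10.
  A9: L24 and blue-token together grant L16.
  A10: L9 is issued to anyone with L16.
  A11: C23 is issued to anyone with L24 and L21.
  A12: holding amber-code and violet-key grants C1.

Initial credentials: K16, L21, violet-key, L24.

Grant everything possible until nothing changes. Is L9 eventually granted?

Holding L24 and L21 grants C23 (A11).
Holding C23 grants amber-code (A2).
Holding amber-code and violet-key grants C1 (A12).
Holding C1 grants blue-token (A4).
Holding L24 and blue-token grants L16 (A9).
Holding L16 grants L9 (A10).

Yes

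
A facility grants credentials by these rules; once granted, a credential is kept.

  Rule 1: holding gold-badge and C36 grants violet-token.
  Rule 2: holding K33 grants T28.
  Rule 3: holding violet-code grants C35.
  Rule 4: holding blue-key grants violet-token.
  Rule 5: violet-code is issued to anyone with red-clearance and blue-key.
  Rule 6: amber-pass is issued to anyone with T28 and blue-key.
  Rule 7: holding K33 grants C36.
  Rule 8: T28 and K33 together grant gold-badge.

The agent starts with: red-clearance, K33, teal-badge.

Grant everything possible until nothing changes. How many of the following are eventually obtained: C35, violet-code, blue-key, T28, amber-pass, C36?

Holding K33 grants C36 (Rule 7).
Holding K33 grants T28 (Rule 2).
C35 would need violet-code (Rule 3), but violet-code is never granted.
violet-code would need red-clearance and blue-key (Rule 5), but blue-key is never granted.
No rule produces blue-key, and it is not given.
T28: reached.
amber-pass would need T28 and blue-key (Rule 6), but blue-key is never granted.
C36: reached.
Reached: T28 and C36 — 2 of the 6.

2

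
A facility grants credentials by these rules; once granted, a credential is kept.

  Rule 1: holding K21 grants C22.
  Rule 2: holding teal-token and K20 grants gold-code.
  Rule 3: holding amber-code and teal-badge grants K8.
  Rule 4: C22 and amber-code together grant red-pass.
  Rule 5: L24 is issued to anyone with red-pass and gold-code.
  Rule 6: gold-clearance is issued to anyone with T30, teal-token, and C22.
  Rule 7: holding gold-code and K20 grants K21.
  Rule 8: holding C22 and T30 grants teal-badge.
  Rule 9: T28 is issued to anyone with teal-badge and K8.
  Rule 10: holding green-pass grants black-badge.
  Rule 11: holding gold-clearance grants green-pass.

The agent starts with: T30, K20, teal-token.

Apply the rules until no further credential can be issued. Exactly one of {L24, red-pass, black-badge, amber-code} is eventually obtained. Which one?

Holding teal-token and K20 grants gold-code (Rule 2).
Holding gold-code and K20 grants K21 (Rule 7).
Holding K21 grants C22 (Rule 1).
Holding T30, teal-token, and C22 grants gold-clearance (Rule 6).
Holding gold-clearance grants green-pass (Rule 11).
Holding green-pass grants black-badge (Rule 10).
No rule produces amber-code, and it is not given. red-pass would need C22 and amber-code (Rule 4), but amber-code is never granted. L24 would need red-pass and gold-code (Rule 5), but red-pass is never granted.

black-badge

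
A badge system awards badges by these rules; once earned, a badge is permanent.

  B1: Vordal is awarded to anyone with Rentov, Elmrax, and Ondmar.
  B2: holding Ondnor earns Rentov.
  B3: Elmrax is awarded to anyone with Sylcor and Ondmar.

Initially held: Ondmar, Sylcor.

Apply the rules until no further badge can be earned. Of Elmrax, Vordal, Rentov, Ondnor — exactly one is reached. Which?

With Sylcor and Ondmar, Elmrax is earned (B3).
No rule produces Ondnor, and it is not given. Rentov would need Ondnor (B2), but Ondnor is never earned. Vordal would need Rentov, Elmrax, and Ondmar (B1), but Rentov is never earned.

Elmrax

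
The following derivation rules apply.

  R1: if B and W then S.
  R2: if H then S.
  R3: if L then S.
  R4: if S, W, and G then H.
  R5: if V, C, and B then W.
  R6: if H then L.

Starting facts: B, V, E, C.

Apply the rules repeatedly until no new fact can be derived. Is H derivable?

No

H would need S, W, and G (R4), but G is never established.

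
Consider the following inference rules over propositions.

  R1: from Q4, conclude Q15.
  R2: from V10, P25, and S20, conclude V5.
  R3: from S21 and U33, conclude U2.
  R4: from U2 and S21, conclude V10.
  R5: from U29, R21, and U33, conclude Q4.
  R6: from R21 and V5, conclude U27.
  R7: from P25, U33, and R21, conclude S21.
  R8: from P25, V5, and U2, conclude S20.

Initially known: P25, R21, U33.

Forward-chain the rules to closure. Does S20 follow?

No

S20 would need P25, V5, and U2 (R8), but V5 is never established.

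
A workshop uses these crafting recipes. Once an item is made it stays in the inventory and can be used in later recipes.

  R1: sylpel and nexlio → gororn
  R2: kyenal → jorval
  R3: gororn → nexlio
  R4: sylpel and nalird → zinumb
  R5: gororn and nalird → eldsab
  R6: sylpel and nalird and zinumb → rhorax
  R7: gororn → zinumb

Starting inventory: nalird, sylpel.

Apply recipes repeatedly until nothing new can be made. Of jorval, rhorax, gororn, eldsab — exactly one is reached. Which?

rhorax

Using R4, sylpel and nalird make zinumb.
sylpel and nalird and zinumb → rhorax (R6).
jorval would need kyenal (R2), but kyenal is never obtained. gororn would need sylpel and nexlio (R1), but nexlio is never obtained. eldsab would need gororn and nalird (R5), but gororn is never obtained.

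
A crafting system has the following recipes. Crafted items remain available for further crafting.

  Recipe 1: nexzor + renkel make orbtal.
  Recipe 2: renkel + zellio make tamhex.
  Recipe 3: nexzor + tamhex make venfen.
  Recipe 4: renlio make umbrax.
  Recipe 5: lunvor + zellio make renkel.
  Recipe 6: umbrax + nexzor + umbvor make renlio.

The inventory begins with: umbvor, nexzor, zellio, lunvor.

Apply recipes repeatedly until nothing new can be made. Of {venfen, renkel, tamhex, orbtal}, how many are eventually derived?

4

lunvor + zellio → renkel (Recipe 5).
Using Recipe 1, nexzor and renkel make orbtal.
Using Recipe 2, renkel and zellio make tamhex.
Using Recipe 3, nexzor and tamhex make venfen.
venfen: reached.
renkel: reached.
tamhex: reached.
orbtal: reached.
All 4 are reached.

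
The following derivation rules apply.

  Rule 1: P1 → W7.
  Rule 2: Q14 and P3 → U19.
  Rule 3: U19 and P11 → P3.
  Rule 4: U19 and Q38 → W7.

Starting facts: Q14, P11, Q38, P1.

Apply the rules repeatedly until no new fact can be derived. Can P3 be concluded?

P3 would need U19 and P11 (Rule 3), but U19 is never established.

No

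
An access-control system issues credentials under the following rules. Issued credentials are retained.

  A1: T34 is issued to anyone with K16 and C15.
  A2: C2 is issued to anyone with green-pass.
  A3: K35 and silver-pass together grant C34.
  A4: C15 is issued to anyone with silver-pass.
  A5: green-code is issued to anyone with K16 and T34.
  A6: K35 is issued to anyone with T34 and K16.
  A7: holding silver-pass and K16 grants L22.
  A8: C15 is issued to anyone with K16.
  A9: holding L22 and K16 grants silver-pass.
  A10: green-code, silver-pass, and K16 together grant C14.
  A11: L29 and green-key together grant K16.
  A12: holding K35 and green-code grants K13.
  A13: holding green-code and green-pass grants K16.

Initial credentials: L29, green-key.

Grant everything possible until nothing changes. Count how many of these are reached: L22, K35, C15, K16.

3

Holding L29 and green-key grants K16 (A11).
Holding K16 grants C15 (A8).
Holding K16 and C15 grants T34 (A1).
Holding T34 and K16 grants K35 (A6).
L22 would need silver-pass and K16 (A7), but silver-pass is never granted.
K35: reached.
C15: reached.
K16: reached.
Reached: K35, C15, and K16 — 3 of the 4.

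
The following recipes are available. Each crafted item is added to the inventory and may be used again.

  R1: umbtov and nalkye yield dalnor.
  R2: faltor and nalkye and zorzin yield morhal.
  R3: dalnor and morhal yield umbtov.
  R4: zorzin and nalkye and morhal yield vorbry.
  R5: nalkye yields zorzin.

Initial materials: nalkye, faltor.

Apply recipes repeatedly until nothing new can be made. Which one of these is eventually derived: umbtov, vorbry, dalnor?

nalkye → zorzin (R5).
faltor and nalkye and zorzin → morhal (R2).
Using R4, zorzin, nalkye, and morhal make vorbry.
umbtov would need dalnor and morhal (R3), but dalnor is never obtained. dalnor would need umbtov and nalkye (R1), but umbtov is never obtained.

vorbry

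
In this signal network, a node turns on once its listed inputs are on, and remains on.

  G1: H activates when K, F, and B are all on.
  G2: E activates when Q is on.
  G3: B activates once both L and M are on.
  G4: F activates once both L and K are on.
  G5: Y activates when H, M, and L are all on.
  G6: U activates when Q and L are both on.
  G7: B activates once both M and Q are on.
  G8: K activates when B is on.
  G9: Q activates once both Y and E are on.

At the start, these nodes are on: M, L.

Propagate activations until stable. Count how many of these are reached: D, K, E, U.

1

L and M are on, so B activates (G3).
G8: B on → K on.
No rule produces D, and it is not given.
K: reached.
E would need Q (G2), but Q never turns on.
U would need Q and L (G6), but Q never turns on.
Reached: K — 1 of the 4.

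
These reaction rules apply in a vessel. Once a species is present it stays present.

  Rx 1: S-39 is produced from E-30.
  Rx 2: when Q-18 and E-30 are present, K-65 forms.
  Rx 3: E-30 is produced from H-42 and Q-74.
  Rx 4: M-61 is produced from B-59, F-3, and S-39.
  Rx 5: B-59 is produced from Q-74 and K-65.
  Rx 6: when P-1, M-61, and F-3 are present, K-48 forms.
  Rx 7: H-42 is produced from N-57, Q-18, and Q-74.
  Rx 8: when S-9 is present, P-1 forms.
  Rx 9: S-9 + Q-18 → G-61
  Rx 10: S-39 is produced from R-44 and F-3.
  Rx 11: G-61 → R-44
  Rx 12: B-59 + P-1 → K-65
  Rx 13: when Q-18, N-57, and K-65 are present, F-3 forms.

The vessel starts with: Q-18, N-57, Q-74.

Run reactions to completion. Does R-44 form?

No

R-44 would need G-61 (Rx 11), but G-61 never forms.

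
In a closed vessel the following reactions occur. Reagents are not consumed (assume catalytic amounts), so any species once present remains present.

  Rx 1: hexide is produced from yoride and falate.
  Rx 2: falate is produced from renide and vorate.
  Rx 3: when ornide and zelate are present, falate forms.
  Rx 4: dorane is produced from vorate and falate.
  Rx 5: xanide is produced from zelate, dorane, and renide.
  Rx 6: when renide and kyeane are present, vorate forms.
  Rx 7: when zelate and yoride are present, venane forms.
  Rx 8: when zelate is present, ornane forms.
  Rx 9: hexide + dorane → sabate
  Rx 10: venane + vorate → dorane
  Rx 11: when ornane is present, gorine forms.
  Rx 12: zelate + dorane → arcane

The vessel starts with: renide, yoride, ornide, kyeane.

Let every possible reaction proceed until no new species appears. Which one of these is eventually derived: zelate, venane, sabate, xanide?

renide and kyeane present → vorate forms (Rx 6).
renide and vorate present → falate forms (Rx 2).
vorate and falate present → dorane forms (Rx 4).
yoride and falate present → hexide forms (Rx 1).
hexide and dorane present → sabate forms (Rx 9).
No rule produces zelate, and it is not given. xanide would need zelate, dorane, and renide (Rx 5), but zelate never forms. venane would need zelate and yoride (Rx 7), but zelate never forms.

sabate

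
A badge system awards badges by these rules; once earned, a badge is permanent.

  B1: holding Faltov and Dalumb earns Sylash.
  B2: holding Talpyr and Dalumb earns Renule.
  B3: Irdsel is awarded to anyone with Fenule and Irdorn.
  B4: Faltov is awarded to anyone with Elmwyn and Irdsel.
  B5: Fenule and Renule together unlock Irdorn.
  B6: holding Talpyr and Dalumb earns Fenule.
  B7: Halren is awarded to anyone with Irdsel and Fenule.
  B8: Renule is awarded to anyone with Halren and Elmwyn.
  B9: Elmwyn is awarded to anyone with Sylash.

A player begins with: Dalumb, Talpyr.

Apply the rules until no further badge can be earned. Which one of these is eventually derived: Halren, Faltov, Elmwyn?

Halren

With Talpyr and Dalumb, Fenule is earned (B6).
With Talpyr and Dalumb, Renule is earned (B2).
With Fenule and Renule, Irdorn is earned (B5).
With Fenule and Irdorn, Irdsel is earned (B3).
With Irdsel and Fenule, Halren is earned (B7).
Elmwyn would need Sylash (B9), but Sylash is never earned. Faltov would need Elmwyn and Irdsel (B4), but Elmwyn is never earned.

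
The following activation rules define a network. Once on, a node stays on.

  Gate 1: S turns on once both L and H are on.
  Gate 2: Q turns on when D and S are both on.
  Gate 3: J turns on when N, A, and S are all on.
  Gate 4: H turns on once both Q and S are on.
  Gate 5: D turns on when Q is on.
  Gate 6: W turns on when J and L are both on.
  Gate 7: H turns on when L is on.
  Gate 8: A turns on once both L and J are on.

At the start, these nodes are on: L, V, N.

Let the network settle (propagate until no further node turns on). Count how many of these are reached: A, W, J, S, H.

L is on, so H turns on (Gate 7).
Gate 1: L and H on → S on.
A would need L and J (Gate 8), but J never turns on.
W would need J and L (Gate 6), but J never turns on.
J would need N, A, and S (Gate 3), but A never turns on.
S: reached.
H: reached.
Reached: S and H — 2 of the 5.

2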